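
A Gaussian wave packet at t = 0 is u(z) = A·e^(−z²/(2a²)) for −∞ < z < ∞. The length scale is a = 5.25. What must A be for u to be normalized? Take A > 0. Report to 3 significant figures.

Require ∫ |u|² dz = 1 over the whole domain.
With ∫_{−∞}^{∞} z^(2m) e^(−αz²) dz = (2m−1)!!·√π / (2^m α^(m+1/2)), carrying out the integral gives A² · √(π)·a.
So A² = (√(π)·a)^(−1).
With a = 5.25: A² = 0.1075 and A = 0.3278.

A ≈ 0.328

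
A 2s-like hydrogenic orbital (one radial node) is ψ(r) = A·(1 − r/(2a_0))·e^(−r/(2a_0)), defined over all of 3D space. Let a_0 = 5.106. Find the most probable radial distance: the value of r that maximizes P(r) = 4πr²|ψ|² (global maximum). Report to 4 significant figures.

r ≈ 26.74

Differentiate P(r) = 4πr²|ψ|² with respect to r and set to zero.
This gives r = a_0·(√(5) + 3).
With a_0 = 5.106, the most probable radial distance is 26.735.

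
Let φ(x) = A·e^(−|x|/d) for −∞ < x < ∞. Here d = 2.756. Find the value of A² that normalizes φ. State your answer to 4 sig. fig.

A^2 ≈ 0.3628

Require ∫ |φ|² dx = 1 over the whole domain.
With ∫₀^∞ x^0 e^(−αx) dx = 0!/α^1, carrying out the integral gives A² · d.
So A² = (d)^(−1).
Plugging in d = 2.756 yields A = 0.60237.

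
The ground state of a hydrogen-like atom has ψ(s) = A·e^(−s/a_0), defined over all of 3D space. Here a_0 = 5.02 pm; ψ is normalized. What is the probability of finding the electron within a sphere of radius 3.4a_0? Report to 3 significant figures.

P ≈ 0.966

Integrate the radial probability density 4πs²|ψ|² over s ≤ 3.4a_0.
Normalization gives A² = 1/(π·a_0^3).
In terms of u = s/a_0 (A², 4π and the length scale all cancel between numerator and denominator), P = [∫_{0}^{3.4} u^2·e^(-2·u) du] / [∫_{0}^{∞} u^2·e^(-2·u) du].
An antiderivative of u^2·e^(-2·u) is -(2·u^2 + 2·u + 1)·e^(-2·u)/4; evaluating from 0 to 3.4 gives 1/4 - 773·e^(-34/5)/100, while the full integral is 1/4.
The region integral divided by the full integral gives P = 0.9656.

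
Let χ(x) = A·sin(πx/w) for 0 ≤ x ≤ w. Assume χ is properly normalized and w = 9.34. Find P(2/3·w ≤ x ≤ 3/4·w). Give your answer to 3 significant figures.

P = ∫_{2/3·w}^{3/4·w} |χ(x)|² dx.
Since A² = 1/(w/2), this is the region integral divided by the full normalization integral.
Substituting u = x/w, A² and the length scale cancel in the ratio: P = ∫_{2/3}^{3/4} sin(π·u)^2 du / ∫_{0}^{1} sin(π·u)^2 du.
Using ∫ sin(π·u)^2 du = u/2 - sin(2·π·u)/(4·π), the numerator is -√(3)/(8·π) + 1/24 + 1/(4·π) and the denominator is 1/2.
This works out to P = (-3·√(3) + π + 6)/(12·π).

P ≈ 0.105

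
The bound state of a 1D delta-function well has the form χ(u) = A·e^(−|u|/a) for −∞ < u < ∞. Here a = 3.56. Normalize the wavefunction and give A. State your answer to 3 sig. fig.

A ≈ 0.530

Require ∫ |χ|² du = 1 over the whole domain.
Recall ∫₀^∞ u^m e^(−u/β) du = m!·β^(m+1), the integral (without the A² prefactor) comes out to a.
Plugging in a = 3.56 yields A = 0.5300.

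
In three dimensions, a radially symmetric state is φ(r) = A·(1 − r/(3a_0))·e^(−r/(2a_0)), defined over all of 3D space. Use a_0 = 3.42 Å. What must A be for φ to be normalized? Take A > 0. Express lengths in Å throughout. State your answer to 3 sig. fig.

The normalization condition is ∫|φ|² 4πr² dr = 1 from 0 to ∞.
(Spherical symmetry: dV = 4πr² dr.)
Using ∫₀^∞ rⁿ e^(−αr) dr = n!/αⁿ⁺¹, the integral (without the A² prefactor) comes out to 8·π·a_0^3/3.
Substituting a_0 = 3.42 gives A² = 0.002984, so A = 0.05463.

A ≈ 0.0546 Å^(-3/2)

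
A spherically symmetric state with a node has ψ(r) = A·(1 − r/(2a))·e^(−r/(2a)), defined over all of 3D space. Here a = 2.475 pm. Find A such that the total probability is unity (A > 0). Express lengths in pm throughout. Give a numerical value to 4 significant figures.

Normalization requires ∫|ψ|² 4πr² dr = 1, integrated from 0 to ∞.
(Spherical symmetry: dV = 4πr² dr.)
With ∫₀^∞ r^4 e^(−αr) dr = 4!/α^5, with ψ = A·(1 − r/(2a))·e^(−r/(2a)), the integral evaluates to A²·[8·π·a^3].
Setting this equal to 1 gives A² = 1/(8·π·a^3).
Substituting a = 2.475 gives A² = 0.0026244, so A = 0.051229.

A ≈ 0.05123 pm^(-3/2)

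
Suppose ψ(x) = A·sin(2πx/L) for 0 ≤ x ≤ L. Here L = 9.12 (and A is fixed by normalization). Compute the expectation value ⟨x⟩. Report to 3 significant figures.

By definition ⟨x⟩ = ∫ x |ψ(x)|² dx.
Since the A² factors cancel between numerator and denominator, ⟨x⟩ = L/2.
Putting L = 9.12 gives 4.560.

⟨x⟩ ≈ 4.56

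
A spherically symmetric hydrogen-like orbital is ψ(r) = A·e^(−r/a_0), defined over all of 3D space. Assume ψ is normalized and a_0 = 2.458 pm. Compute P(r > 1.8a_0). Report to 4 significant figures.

P ≈ 0.3027

Integrate the radial probability density 4πr²|ψ|² over r > 1.8a_0.
The full normalization integral is A²·[π·a_0^3] = 1, fixing A².
In terms of u = r/a_0 (A², 4π and the length scale all cancel between numerator and denominator), P = [∫_{1.8}^{∞} u^2·e^(-2·u) du] / [∫_{0}^{∞} u^2·e^(-2·u) du].
Using ∫ u^2·e^(-2·u) du = -(2·u^2 + 2·u + 1)·e^(-2·u)/4, the numerator is 277·e^(-18/5)/100 and the denominator is 1/4.
This evaluates to P = 0.30275.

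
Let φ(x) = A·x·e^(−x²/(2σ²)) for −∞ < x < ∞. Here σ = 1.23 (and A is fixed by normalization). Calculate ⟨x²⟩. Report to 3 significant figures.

The expectation value is the |φ|²-weighted average of x^2: ∫ x^2|φ|² dx.
Differentiating ∫e^(−αx²) dx = √(π/α) under α to get the higher moments, the ratio of the moment integral to the normalization integral gives ⟨x²⟩ = 3·σ^2/2.
Putting σ = 1.23 gives 2.269.

⟨x^2⟩ ≈ 2.27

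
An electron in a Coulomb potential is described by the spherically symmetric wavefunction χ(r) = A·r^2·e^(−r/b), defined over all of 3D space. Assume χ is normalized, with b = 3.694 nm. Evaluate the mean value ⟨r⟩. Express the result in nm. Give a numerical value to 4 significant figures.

The expectation value is the |χ|²-weighted average of r: ∫ r|χ|² 4πr² dr.
Evaluating both integrals, ⟨r⟩ = 7·b/2.
With b = 3.694, ⟨r⟩ = 12.929.

⟨r⟩ ≈ 12.93 nm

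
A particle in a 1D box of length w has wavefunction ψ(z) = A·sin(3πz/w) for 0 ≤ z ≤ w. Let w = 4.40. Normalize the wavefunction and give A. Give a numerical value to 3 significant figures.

A ≈ 0.674

Require ∫ |ψ|² dz = 1 over the whole domain.
Carrying out the integral gives A² · w/2.
Setting this equal to 1 gives A² = 1/(w/2).
Substituting w = 4.40 gives A² = 0.4545, so A = 0.6742.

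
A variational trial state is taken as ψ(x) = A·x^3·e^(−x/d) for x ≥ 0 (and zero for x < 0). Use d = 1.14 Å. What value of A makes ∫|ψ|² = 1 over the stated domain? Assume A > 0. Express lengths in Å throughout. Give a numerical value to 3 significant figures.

A ≈ 0.267 Å^(-7/2)

Normalization requires ∫|ψ|² dx = 1, integrated from 0 to ∞.
With ∫₀^∞ x^6 e^(−αx) dx = 6!/α^7, ∫|ψ|² dx = A²·(45·d^7/8).
So A² = (45·d^7/8)^(−1).
With d = 1.14: A² = 0.07105 and A = 0.2665.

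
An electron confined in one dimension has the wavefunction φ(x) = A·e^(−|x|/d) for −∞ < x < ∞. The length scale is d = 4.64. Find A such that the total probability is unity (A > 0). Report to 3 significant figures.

A ≈ 0.464

The normalization condition is ∫|φ|² dx = 1 from −∞ to ∞.
The integral (without the A² prefactor) comes out to d.
Hence A² = 1/[d].
Plugging in d = 4.64 yields A = 0.4642.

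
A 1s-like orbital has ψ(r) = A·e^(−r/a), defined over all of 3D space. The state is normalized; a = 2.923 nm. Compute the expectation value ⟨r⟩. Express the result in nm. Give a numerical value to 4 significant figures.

⟨r⟩ = ∫ r |ψ|² 4πr² dr over the full domain.
Using ∫₀^∞ rⁿ e^(−αr) dr = n!/αⁿ⁺¹, the ratio of the moment integral to the normalization integral gives ⟨r⟩ = 3·a/2.
Putting a = 2.923 gives 4.3845.

⟨r⟩ ≈ 4.385 nm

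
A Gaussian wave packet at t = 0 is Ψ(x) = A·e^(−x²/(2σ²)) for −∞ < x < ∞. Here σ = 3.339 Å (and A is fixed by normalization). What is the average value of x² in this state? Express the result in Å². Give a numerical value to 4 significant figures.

The expectation value is the |Ψ|²-weighted average of x^2: ∫ x^2|Ψ|² dx.
Differentiating ∫e^(−αx²) dx = √(π/α) under α to get the higher moments, since the A² factors cancel between numerator and denominator, ⟨x²⟩ = σ^2/2.
Putting σ = 3.339 gives 5.5745.

⟨x^2⟩ ≈ 5.574 Å^2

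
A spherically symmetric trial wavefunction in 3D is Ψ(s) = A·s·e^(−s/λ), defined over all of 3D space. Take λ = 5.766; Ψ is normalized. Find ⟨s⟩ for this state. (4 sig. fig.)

By definition ⟨s⟩ = ∫ s |Ψ(s)|² 4πs² ds.
Since the A² factors cancel between numerator and denominator, ⟨s⟩ = 5·λ/2.
With λ = 5.766, ⟨s⟩ = 14.415.

⟨s⟩ ≈ 14.42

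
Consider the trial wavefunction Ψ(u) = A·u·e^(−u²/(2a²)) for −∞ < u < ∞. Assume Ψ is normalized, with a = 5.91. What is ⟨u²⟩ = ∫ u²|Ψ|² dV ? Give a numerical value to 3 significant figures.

⟨u²⟩ = ∫ u^2 |Ψ|² du over the full domain.
Differentiating ∫e^(−αu²) du = √(π/α) under α to get the higher moments, since the A² factors cancel between numerator and denominator, ⟨u²⟩ = 3·a^2/2.
With a = 5.91, ⟨u^2⟩ = 52.39.

⟨u^2⟩ ≈ 52.4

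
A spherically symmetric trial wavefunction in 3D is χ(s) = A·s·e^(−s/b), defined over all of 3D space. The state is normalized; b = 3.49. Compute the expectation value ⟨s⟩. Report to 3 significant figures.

⟨s⟩ ≈ 8.73

By definition ⟨s⟩ = ∫ s |χ(s)|² 4πs² ds.
Using ∫₀^∞ sⁿ e^(−αs) ds = n!/αⁿ⁺¹, since the A² factors cancel between numerator and denominator, ⟨s⟩ = 5·b/2.
Putting b = 3.49 gives 8.725.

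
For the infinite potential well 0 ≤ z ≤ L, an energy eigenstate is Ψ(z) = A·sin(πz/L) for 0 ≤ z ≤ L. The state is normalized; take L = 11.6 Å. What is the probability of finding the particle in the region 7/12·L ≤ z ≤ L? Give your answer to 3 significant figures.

P ≈ 0.337

The probability is P = ∫ |Ψ|² dz over [7/12·L, L].
Since A² = 1/(L/2), this is the region integral divided by the full normalization integral.
Substituting u = z/L, A² and the length scale cancel in the ratio: P = ∫_{7/12}^{1} sin(π·u)^2 du / ∫_{0}^{1} sin(π·u)^2 du.
With ∫ sin(π·u)^2 du = u/2 - sin(2·π·u)/(4·π) + C, the region integral is 5/24 - 1/(8·π) and the full one is 1/2.
Taking the ratio, P = (-3 + 5·π)/(12·π).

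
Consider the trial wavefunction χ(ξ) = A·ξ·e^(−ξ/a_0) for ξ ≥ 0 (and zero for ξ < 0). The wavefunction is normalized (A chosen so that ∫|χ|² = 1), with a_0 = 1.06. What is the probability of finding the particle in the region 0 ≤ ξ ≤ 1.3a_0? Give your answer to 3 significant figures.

P = ∫_{0}^{1.3a_0} |χ(ξ)|² dξ.
The normalization integral ∫|χ|²dξ over the whole domain equals a_0^3/4·A², and A² cancels in the ratio.
Let u = ξ/a_0; then A² and the length scale cancel, so P = ∫_{0}^{1.3} u^2·e^(-2·u) du ÷ ∫_{0}^{∞} u^2·e^(-2·u) du.
With ∫ u^2·e^(-2·u) du = -(2·u^2 + 2·u + 1)·e^(-2·u)/4 + C, the region integral is 1/4 - 349·e^(-13/5)/200 and the full one is 1/4.
Evaluating gives P = 0.4816.

P ≈ 0.482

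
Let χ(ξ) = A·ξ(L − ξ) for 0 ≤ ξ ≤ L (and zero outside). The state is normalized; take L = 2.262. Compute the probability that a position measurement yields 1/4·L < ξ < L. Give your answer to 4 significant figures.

|χ|² is the probability density, so P = ∫_{1/4·L}^{L} |χ|² dξ.
With A² fixed by ∫|χ|² = 1, i.e. A² = (L^5/30)^(−1), substitute and integrate.
In terms of u = ξ/L (A² and the length scale cancel between numerator and denominator), P = [∫_{1/4}^{1} u^2·(1 - u)^2 du] / [∫_{0}^{1} u^2·(1 - u)^2 du].
An antiderivative of u^2·(1 - u)^2 is u^3·(6·u^2 - 15·u + 10)/30; evaluating from 1/4 to 1 gives 153/5120, while the full integral is 1/30.
The result is P = 459/512.

P ≈ 0.8965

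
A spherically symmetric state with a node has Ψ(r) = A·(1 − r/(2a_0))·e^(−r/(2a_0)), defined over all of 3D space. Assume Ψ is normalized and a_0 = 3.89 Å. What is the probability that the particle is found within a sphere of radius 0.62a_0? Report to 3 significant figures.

P ≈ 0.0152

Integrate the radial probability density 4πr²|Ψ|² over r ≤ 0.62a_0.
Normalization gives A² = 1/(8·π·a_0^3).
In terms of u = r/a_0 (A², 4π and the length scale all cancel between numerator and denominator), P = [∫_{0}^{0.62} u^2·(1 - u/2)^2·e^(-u) du] / [∫_{0}^{∞} u^2·(1 - u/2)^2·e^(-u) du].
With ∫ u^2·(1 - u/2)^2·e^(-u) du = -(u^4/4 + u^2 + 2·u + 2)·e^(-u) + C, the region integral is ≈ 0.030402 and the full one is 2.
Taking the ratio yields P = 0.01520.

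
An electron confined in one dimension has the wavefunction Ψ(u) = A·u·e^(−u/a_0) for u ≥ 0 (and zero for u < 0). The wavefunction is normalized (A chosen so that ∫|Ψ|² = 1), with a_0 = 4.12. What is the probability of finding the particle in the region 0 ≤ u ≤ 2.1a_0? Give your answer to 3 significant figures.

P ≈ 0.790

P = ∫_{0}^{2.1a_0} |Ψ(u)|² du.
With A² fixed by ∫|Ψ|² = 1, i.e. A² = (a_0^3/4)^(−1), substitute and integrate.
In terms of t = u/a_0 (A² and the length scale cancel between numerator and denominator), P = [∫_{0}^{2.1} t^2·e^(-2·t) dt] / [∫_{0}^{∞} t^2·e^(-2·t) dt].
With ∫ t^2·e^(-2·t) dt = -(2·t^2 + 2·t + 1)·e^(-2·t)/4 + C, the region integral is 1/4 - 701·e^(-21/5)/200 and the full one is 1/4.
The result is P = 0.7898.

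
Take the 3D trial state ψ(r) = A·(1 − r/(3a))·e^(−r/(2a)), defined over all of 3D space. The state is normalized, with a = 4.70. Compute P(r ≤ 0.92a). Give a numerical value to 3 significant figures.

P ≈ 0.122

With dV = 4πr²dr, the probability is ∫|ψ|² dV over r ≤ 0.92a.
Normalization gives A² = 1/(8·π·a^3/3).
In terms of u = r/a (A², 4π and the length scale all cancel between numerator and denominator), P = [∫_{0}^{0.92} u^2·(1 - u/3)^2·e^(-u) du] / [∫_{0}^{∞} u^2·(1 - u/3)^2·e^(-u) du].
Using ∫ u^2·(1 - u/3)^2·e^(-u) du = (-u^4 + 2·u^3 - 3·u^2 - 6·u - 6)·e^(-u)/9, the numerator is ≈ 0.081365 and the denominator is 2/3.
Taking the ratio yields P = 0.1220.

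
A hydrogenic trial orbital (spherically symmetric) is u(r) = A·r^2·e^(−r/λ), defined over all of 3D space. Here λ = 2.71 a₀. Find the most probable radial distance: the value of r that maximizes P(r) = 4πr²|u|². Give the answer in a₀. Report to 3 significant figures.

r ≈ 8.13 a₀

Differentiate P(r) = 4πr²|u|² with respect to r and set to zero.
This gives r = 3·λ.
With λ = 2.71, the most probable radial distance is 8.130 a₀.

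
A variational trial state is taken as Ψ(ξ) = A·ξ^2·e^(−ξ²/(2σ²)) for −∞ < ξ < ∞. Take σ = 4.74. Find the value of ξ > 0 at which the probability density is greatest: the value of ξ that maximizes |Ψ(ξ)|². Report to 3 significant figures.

ξ ≈ 6.70

Differentiate |Ψ(ξ)|² with respect to ξ and set to zero.
Solving yields ξ = √(2)·σ.
With σ = 4.74, the value of ξ > 0 at which the probability density is greatest is 6.703.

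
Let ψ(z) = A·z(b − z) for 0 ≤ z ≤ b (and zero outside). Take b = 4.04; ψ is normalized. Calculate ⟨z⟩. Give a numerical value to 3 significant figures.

⟨z⟩ ≈ 2.02

⟨z⟩ = ∫ z |ψ|² dz over the full domain.
Expanding the polynomial and integrating term by term, the ratio of the moment integral to the normalization integral gives ⟨z⟩ = b/2.
Putting b = 4.04 gives 2.020.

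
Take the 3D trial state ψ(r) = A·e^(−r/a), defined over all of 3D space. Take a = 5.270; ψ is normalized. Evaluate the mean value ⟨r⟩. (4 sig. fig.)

⟨r⟩ ≈ 7.905

The expectation value is the |ψ|²-weighted average of r: ∫ r|ψ|² 4πr² dr.
Since the A² factors cancel between numerator and denominator, ⟨r⟩ = 3·a/2.
Putting a = 5.270 gives 7.9050.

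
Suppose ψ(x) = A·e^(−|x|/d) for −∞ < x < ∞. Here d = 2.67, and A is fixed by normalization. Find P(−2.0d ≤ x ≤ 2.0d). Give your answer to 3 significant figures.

P ≈ 0.982

|ψ|² is the probability density, so P = ∫_{−2.0d}^{2.0d} |ψ|² dx.
The normalization integral ∫|ψ|²dx over the whole domain equals d·A², and A² cancels in the ratio.
Both integrals are even about x = 0, so only the x ≥ 0 halves are needed (the factors of 2 cancel). In terms of u = x/d (A² and the length scale cancel between numerator and denominator), P = [∫_{0}^{2.0} e^(-2·u) du] / [∫_{0}^{∞} e^(-2·u) du].
With ∫ e^(-2·u) du = -e^(-2·u)/2 + C, the region integral is 1/2 - e^(-4)/2 and the full one is 1/2.
Evaluating gives P = 0.9817.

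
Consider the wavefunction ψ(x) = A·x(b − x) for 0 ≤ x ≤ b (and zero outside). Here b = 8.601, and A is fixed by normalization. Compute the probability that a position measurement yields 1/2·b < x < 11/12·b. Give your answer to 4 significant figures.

P ≈ 0.4949

The probability is P = ∫ |ψ|² dx over [1/2·b, 11/12·b].
With A² fixed by ∫|ψ|² = 1, i.e. A² = (b^5/30)^(−1), substitute and integrate.
Let u = x/b; then A² and the length scale cancel, so P = ∫_{1/2}^{11/12} u^2·(1 - u)^2 du ÷ ∫_{0}^{1} u^2·(1 - u)^2 du.
With ∫ u^2·(1 - u)^2 du = u^3·(6·u^2 - 15·u + 10)/30 + C, the region integral is ≈ 0.0164971 and the full one is 1/30.
This works out to P = 0.49491.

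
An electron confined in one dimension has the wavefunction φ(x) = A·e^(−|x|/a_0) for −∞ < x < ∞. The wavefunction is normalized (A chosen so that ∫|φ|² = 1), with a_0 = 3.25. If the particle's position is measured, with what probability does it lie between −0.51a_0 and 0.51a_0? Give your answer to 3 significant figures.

The probability is P = ∫ |φ|² dx over [−0.51a_0, 0.51a_0].
Since A² = 1/(a_0), this is the region integral divided by the full normalization integral.
Both integrals are even about x = 0, so only the x ≥ 0 halves are needed (the factors of 2 cancel). Let u = x/a_0; then A² and the length scale cancel, so P = ∫_{0}^{0.51} e^(-2·u) du ÷ ∫_{0}^{∞} e^(-2·u) du.
With ∫ e^(-2·u) du = -e^(-2·u)/2 + C, the region integral is 1/2 - e^(-51/50)/2 and the full one is 1/2.
Evaluating gives P = 0.6394.

P ≈ 0.639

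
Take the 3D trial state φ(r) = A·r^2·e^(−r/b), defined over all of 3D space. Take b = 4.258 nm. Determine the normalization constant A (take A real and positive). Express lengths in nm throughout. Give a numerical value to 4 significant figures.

We need A² ∫|f|² 4πr² dr = 1, taking the integral from 0 to ∞.
Carrying out the integral gives A² · 45·π·b^7/2.
So A² = (45·π·b^7/2)^(−1).
Substituting b = 4.258 gives A² = 5.5748E-7, so A = 0.00074664.

A ≈ 0.0007466 nm^(-7/2)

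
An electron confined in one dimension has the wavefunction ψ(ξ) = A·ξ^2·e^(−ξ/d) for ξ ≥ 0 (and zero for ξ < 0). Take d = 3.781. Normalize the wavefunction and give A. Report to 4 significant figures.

A ≈ 0.04154

Require ∫ |ψ|² dξ = 1 over the whole domain.
Recall ∫₀^∞ ξ^m e^(−ξ/β) dξ = m!·β^(m+1), the integral (without the A² prefactor) comes out to 3·d^5/4.
Setting this equal to 1 gives A² = 1/(3·d^5/4).
Plugging in d = 3.781 yields A = 0.041539.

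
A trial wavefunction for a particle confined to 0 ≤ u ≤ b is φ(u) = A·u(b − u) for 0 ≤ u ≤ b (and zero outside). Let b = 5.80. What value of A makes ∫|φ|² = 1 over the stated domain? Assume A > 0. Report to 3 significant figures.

We need A² ∫|f|² du = 1, taking the integral from 0 to b.
The integral (without the A² prefactor) comes out to b^5/30.
Hence A² = 1/[b^5/30].
With b = 5.80: A² = 0.004571 and A = 0.06761.

A ≈ 0.0676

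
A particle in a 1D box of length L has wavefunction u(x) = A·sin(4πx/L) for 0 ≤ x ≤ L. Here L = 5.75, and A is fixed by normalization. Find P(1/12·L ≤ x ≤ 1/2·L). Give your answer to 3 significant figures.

The probability is P = ∫ |u|² dx over [1/12·L, 1/2·L].
The normalization integral ∫|u|²dx over the whole domain equals L/2·A², and A² cancels in the ratio.
Substituting t = x/L, A² and the length scale cancel in the ratio: P = ∫_{1/12}^{1/2} sin(4·π·t)^2 dt / ∫_{0}^{1} sin(4·π·t)^2 dt.
With ∫ sin(4·π·t)^2 dt = t/2 - sin(4·π·t)·cos(4·π·t)/(8·π) + C, the region integral is √(3)/(32·π) + 5/24 and the full one is 1/2.
Taking the ratio, P = √(3)/(16·π) + 5/12.

P ≈ 0.451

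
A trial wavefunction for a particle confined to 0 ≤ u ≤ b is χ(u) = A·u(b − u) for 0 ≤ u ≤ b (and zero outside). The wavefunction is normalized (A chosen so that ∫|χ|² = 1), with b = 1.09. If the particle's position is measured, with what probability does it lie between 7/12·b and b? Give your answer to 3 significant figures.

The probability is P = ∫ |χ|² du over [7/12·b, b].
With A² fixed by ∫|χ|² = 1, i.e. A² = (b^5/30)^(−1), substitute and integrate.
Let t = u/b; then A² and the length scale cancel, so P = ∫_{7/12}^{1} t^2·(1 - t)^2 dt ÷ ∫_{0}^{1} t^2·(1 - t)^2 dt.
An antiderivative of t^2·(1 - t)^2 is t^3·(6·t^2 - 15·t + 10)/30; evaluating from 7/12 to 1 gives ≈ 0.011554, while the full integral is 1/30.
This works out to P = 0.3466.

P ≈ 0.347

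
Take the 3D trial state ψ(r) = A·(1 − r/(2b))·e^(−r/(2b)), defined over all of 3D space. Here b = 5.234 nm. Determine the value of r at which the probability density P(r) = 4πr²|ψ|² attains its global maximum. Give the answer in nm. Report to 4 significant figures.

Differentiate P(r) = 4πr²|ψ|² with respect to r and set to zero.
Solving yields r = b·(√(5) + 3).
With b = 5.234, the most probable radial distance is 27.406 nm.

r ≈ 27.41 nm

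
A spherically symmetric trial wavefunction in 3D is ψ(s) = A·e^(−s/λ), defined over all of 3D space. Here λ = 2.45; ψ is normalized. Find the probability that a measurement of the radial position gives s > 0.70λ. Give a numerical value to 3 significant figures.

P = ∫ |ψ|² 4πs² ds over s > 0.70λ.
The full normalization integral is A²·[π·λ^3] = 1, fixing A².
Substituting u = s/λ, A², 4π and the length scale all cancel in the ratio: P = ∫_{0.70}^{∞} u^2·e^(-2·u) du / ∫_{0}^{∞} u^2·e^(-2·u) du.
With ∫ u^2·e^(-2·u) du = -(2·u^2 + 2·u + 1)·e^(-2·u)/4 + C, the region integral is 169·e^(-7/5)/200 and the full one is 1/4.
This evaluates to P = 0.8335.

P ≈ 0.833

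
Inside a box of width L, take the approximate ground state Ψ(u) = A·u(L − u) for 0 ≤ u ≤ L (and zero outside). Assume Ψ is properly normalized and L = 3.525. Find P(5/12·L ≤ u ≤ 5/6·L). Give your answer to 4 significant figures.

P ≈ 0.6179

P = ∫_{5/12·L}^{5/6·L} |Ψ(u)|² du.
Since A² = 1/(L^5/30), this is the region integral divided by the full normalization integral.
In terms of t = u/L (A² and the length scale cancel between numerator and denominator), P = [∫_{5/12}^{5/6} t^2·(1 - t)^2 dt] / [∫_{0}^{1} t^2·(1 - t)^2 dt].
An antiderivative of t^2·(1 - t)^2 is t^3·(6·t^2 - 15·t + 10)/30; evaluating from 5/12 to 5/6 gives ≈ 0.0205962, while the full integral is 1/30.
The result is P = 0.61789.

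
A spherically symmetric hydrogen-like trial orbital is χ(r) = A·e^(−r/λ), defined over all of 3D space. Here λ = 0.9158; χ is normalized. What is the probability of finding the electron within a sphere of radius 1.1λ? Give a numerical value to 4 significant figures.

P ≈ 0.3773

Integrate the radial probability density 4πr²|χ|² over r ≤ 1.1λ.
Normalization gives A² = 1/(π·λ^3).
Let u = r/λ; then A², 4π and the length scale all cancel, so P = ∫_{0}^{1.1} u^2·e^(-2·u) du ÷ ∫_{0}^{∞} u^2·e^(-2·u) du.
Using ∫ u^2·e^(-2·u) du = -(2·u^2 + 2·u + 1)·e^(-2·u)/4, the numerator is 1/4 - 281·e^(-11/5)/200 and the denominator is 1/4.
The region integral divided by the full integral gives P = 0.37729.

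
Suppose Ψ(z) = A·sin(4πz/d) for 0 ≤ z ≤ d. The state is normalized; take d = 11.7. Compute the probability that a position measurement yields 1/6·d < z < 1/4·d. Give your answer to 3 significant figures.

|Ψ|² is the probability density, so P = ∫_{1/6·d}^{1/4·d} |Ψ|² dz.
With A² fixed by ∫|Ψ|² = 1, i.e. A² = (d/2)^(−1), substitute and integrate.
Let u = z/d; then A² and the length scale cancel, so P = ∫_{1/6}^{1/4} sin(4·π·u)^2 du ÷ ∫_{0}^{1} sin(4·π·u)^2 du.
An antiderivative of sin(4·π·u)^2 is u/2 - sin(4·π·u)·cos(4·π·u)/(8·π); evaluating from 1/6 to 1/4 gives -√(3)/(32·π) + 1/24, while the full integral is 1/2.
Taking the ratio, P = (-√(3)/16 + π/12)/π.

P ≈ 0.0489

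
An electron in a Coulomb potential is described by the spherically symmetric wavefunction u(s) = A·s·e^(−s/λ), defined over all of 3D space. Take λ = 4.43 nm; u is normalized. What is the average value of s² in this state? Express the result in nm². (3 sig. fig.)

By definition ⟨s²⟩ = ∫ s^2 |u(s)|² 4πs² ds.
The ratio of the moment integral to the normalization integral gives ⟨s²⟩ = 15·λ^2/2.
Putting λ = 4.43 gives 147.2.

⟨s^2⟩ ≈ 147 nm^2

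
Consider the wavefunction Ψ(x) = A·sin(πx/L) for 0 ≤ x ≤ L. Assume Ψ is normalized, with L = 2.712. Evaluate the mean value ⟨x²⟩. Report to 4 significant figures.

⟨x^2⟩ ≈ 2.079

⟨x²⟩ = ∫ x^2 |Ψ|² dx over the full domain.
The ratio of the moment integral to the normalization integral gives ⟨x²⟩ = -L^2/(2·π^2) + L^2/3.
Putting L = 2.712 gives 2.0790.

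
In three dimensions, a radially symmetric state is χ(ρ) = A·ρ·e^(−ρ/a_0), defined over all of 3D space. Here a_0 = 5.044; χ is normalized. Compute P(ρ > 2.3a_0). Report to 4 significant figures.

Integrate the radial probability density 4πρ²|χ|² over ρ > 2.3a_0.
The full normalization integral is A²·[3·π·a_0^5] = 1, fixing A².
Substituting u = ρ/a_0, A², 4π and the length scale all cancel in the ratio: P = ∫_{2.3}^{∞} u^4·e^(-2·u) du / ∫_{0}^{∞} u^4·e^(-2·u) du.
Using ∫ u^4·e^(-2·u) du = -(u^4/2 + u^3 + 3·u^2/2 + 3·u/2 + 3/4)·e^(-2·u), the numerator is ≈ 0.384926 and the denominator is 3/4.
Taking the ratio yields P = 0.51323.

P ≈ 0.5132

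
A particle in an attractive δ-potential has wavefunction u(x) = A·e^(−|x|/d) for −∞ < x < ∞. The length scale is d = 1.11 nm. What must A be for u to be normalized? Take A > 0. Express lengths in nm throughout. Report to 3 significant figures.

A ≈ 0.949 nm^(-1/2)

Normalization requires ∫|u|² dx = 1, integrated from −∞ to ∞.
∫|u|² dx = A²·(d).
So A² = (d)^(−1).
With d = 1.11: A² = 0.9009 and A = 0.9492.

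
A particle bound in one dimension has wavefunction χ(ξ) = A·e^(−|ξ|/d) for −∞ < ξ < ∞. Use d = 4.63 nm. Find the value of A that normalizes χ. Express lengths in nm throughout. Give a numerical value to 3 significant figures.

The normalization condition is ∫|χ|² dξ = 1 from −∞ to ∞.
Recall ∫₀^∞ ξ^m e^(−ξ/β) dξ = m!·β^(m+1), with χ = A·e^(−|ξ|/d), the integral evaluates to A²·[d].
So A² = (d)^(−1).
Plugging in d = 4.63 yields A = 0.4647.

A ≈ 0.465 nm^(-1/2)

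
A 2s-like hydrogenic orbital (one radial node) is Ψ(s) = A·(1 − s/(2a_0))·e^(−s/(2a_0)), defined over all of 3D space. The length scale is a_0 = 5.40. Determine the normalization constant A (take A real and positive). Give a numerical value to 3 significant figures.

The normalization condition is ∫|Ψ|² 4πs² ds = 1 from 0 to ∞.
Using ∫₀^∞ sⁿ e^(−αs) ds = n!/αⁿ⁺¹, the integral (without the A² prefactor) comes out to 8·π·a_0^3.
Setting this equal to 1 gives A² = 1/(8·π·a_0^3).
Plugging in a_0 = 5.40 yields A = 0.01590.

A ≈ 0.0159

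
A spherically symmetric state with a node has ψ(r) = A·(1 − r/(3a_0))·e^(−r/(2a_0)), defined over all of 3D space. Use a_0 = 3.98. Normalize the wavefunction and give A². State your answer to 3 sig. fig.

Normalization requires ∫|ψ|² 4πr² dr = 1, integrated from 0 to ∞.
(Spherical symmetry: dV = 4πr² dr.)
Using ∫₀^∞ rⁿ e^(−αr) dr = n!/αⁿ⁺¹, the integral (without the A² prefactor) comes out to 8·π·a_0^3/3.
Setting this equal to 1 gives A² = 1/(8·π·a_0^3/3).
Substituting a_0 = 3.98 gives A² = 0.001893, so A = 0.04351.

A^2 ≈ 0.00189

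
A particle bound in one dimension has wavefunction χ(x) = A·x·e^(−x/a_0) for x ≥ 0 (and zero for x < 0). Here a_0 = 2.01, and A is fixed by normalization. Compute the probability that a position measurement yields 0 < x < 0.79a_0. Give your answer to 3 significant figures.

P ≈ 0.211

The probability is P = ∫ |χ|² dx over [0, 0.79a_0].
Since A² = 1/(a_0^3/4), this is the region integral divided by the full normalization integral.
In terms of u = x/a_0 (A² and the length scale cancel between numerator and denominator), P = [∫_{0}^{0.79} u^2·e^(-2·u) du] / [∫_{0}^{∞} u^2·e^(-2·u) du].
Using ∫ u^2·e^(-2·u) du = -(2·u^2 + 2·u + 1)·e^(-2·u)/4, the numerator is ≈ 0.052872 and the denominator is 1/4.
Evaluating gives P = 0.2115.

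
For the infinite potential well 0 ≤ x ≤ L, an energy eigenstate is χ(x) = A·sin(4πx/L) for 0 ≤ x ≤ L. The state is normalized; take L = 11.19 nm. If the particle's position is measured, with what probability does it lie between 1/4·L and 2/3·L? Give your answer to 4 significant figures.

P ≈ 0.4511

The probability is P = ∫ |χ|² dx over [1/4·L, 2/3·L].
The normalization integral ∫|χ|²dx over the whole domain equals L/2·A², and A² cancels in the ratio.
Let u = x/L; then A² and the length scale cancel, so P = ∫_{1/4}^{2/3} sin(4·π·u)^2 du ÷ ∫_{0}^{1} sin(4·π·u)^2 du.
With ∫ sin(4·π·u)^2 du = u/2 - sin(4·π·u)·cos(4·π·u)/(8·π) + C, the region integral is √(3)/(32·π) + 5/24 and the full one is 1/2.
The result is P = √(3)/(16·π) + 5/12.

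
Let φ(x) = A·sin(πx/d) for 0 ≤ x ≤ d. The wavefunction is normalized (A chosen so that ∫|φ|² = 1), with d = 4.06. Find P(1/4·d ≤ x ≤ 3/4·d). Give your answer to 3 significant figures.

P ≈ 0.818

|φ|² is the probability density, so P = ∫_{1/4·d}^{3/4·d} |φ|² dx.
Since A² = 1/(d/2), this is the region integral divided by the full normalization integral.
Substituting u = x/d, A² and the length scale cancel in the ratio: P = ∫_{1/4}^{3/4} sin(π·u)^2 du / ∫_{0}^{1} sin(π·u)^2 du.
With ∫ sin(π·u)^2 du = u/2 - sin(2·π·u)/(4·π) + C, the region integral is 1/(2·π) + 1/4 and the full one is 1/2.
The result is P = (2 + π)/(2·π).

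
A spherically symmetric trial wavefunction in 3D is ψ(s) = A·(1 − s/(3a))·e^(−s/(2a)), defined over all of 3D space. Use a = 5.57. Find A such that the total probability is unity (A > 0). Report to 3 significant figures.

A ≈ 0.0263

Require ∫ |ψ|² 4πs² ds = 1 over the whole domain.
In 3D with spherical symmetry the volume element is 4πs² ds.
Recall ∫₀^∞ s^m e^(−s/β) ds = m!·β^(m+1), the integral (without the A² prefactor) comes out to 8·π·a^3/3.
With a = 5.57: A² = 0.0006907 and A = 0.02628.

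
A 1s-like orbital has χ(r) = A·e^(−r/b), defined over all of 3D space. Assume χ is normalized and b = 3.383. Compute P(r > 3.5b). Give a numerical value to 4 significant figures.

P = ∫ |χ|² 4πr² dr over r > 3.5b.
A² is fixed by ∫₀^∞ 4πr²|χ|² dr = 1, i.e. A² = (π·b^3)^(−1).
Substituting u = r/b, A², 4π and the length scale all cancel in the ratio: P = ∫_{3.5}^{∞} u^2·e^(-2·u) du / ∫_{0}^{∞} u^2·e^(-2·u) du.
Using ∫ u^2·e^(-2·u) du = -(2·u^2 + 2·u + 1)·e^(-2·u)/4, the numerator is 65·e^(-7)/8 and the denominator is 1/4.
This evaluates to P = 0.029636.

P ≈ 0.02964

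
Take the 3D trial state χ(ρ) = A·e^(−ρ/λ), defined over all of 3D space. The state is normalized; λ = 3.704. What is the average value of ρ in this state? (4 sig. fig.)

By definition ⟨ρ⟩ = ∫ ρ |χ(ρ)|² 4πρ² dρ.
Recall ∫₀^∞ ρ^m e^(−ρ/β) dρ = m!·β^(m+1), evaluating both integrals, ⟨ρ⟩ = 3·λ/2.
Putting λ = 3.704 gives 5.5560.

⟨ρ⟩ ≈ 5.556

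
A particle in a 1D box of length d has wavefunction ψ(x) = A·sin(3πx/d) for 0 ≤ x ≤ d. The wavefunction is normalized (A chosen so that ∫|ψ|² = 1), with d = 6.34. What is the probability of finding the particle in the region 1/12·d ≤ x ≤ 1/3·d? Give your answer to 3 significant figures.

P ≈ 0.303

The probability is P = ∫ |ψ|² dx over [1/12·d, 1/3·d].
The normalization integral ∫|ψ|²dx over the whole domain equals d/2·A², and A² cancels in the ratio.
In terms of u = x/d (A² and the length scale cancel between numerator and denominator), P = [∫_{1/12}^{1/3} sin(3·π·u)^2 du] / [∫_{0}^{1} sin(3·π·u)^2 du].
Using ∫ sin(3·π·u)^2 du = u/2 - sin(6·π·u)/(12·π), the numerator is 1/(12·π) + 1/8 and the denominator is 1/2.
This works out to P = (2 + 3·π)/(12·π).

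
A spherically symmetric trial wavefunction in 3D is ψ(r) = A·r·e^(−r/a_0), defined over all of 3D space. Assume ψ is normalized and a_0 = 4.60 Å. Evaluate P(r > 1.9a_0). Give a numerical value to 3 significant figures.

P ≈ 0.668

Integrate the radial probability density 4πr²|ψ|² over r > 1.9a_0.
A² is fixed by ∫₀^∞ 4πr²|ψ|² dr = 1, i.e. A² = (3·π·a_0^5)^(−1).
In terms of u = r/a_0 (A², 4π and the length scale all cancel between numerator and denominator), P = [∫_{1.9}^{∞} u^4·e^(-2·u) du] / [∫_{0}^{∞} u^4·e^(-2·u) du].
Using ∫ u^4·e^(-2·u) du = -(u^4/2 + u^3 + 3·u^2/2 + 3·u/2 + 3/4)·e^(-2·u), the numerator is ≈ 0.50088 and the denominator is 3/4.
This evaluates to P = 0.6678.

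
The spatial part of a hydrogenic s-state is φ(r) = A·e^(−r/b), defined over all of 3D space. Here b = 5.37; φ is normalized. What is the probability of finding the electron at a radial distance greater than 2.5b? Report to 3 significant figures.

P ≈ 0.125

Integrate the radial probability density 4πr²|φ|² over r > 2.5b.
A² is fixed by ∫₀^∞ 4πr²|φ|² dr = 1, i.e. A² = (π·b^3)^(−1).
In terms of u = r/b (A², 4π and the length scale all cancel between numerator and denominator), P = [∫_{2.5}^{∞} u^2·e^(-2·u) du] / [∫_{0}^{∞} u^2·e^(-2·u) du].
An antiderivative of u^2·e^(-2·u) is -(2·u^2 + 2·u + 1)·e^(-2·u)/4; evaluating from 2.5 to ∞ gives 37·e^(-5)/8, while the full integral is 1/4.
Taking the ratio yields P = 0.1247.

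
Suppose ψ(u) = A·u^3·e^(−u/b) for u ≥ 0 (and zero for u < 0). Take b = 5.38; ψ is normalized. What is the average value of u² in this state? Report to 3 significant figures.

⟨u^2⟩ ≈ 405

By definition ⟨u²⟩ = ∫ u^2 |ψ(u)|² du.
Since the A² factors cancel between numerator and denominator, ⟨u²⟩ = 14·b^2.
With b = 5.38, ⟨u^2⟩ = 405.2.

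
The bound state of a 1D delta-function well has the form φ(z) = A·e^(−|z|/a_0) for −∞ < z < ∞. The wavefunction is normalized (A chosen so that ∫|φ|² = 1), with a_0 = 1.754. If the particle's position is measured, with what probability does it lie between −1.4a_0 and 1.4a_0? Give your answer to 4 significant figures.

P = ∫_{−1.4a_0}^{1.4a_0} |φ(z)|² dz.
The normalization integral ∫|φ|²dz over the whole domain equals a_0·A², and A² cancels in the ratio.
By symmetry take twice the z ≥ 0 contribution in numerator and denominator; the 2's cancel. Substituting u = z/a_0, A² and the length scale cancel in the ratio: P = ∫_{0}^{1.4} e^(-2·u) du / ∫_{0}^{∞} e^(-2·u) du.
Using ∫ e^(-2·u) du = -e^(-2·u)/2, the numerator is 1/2 - e^(-14/5)/2 and the denominator is 1/2.
The result is P = 0.93919.

P ≈ 0.9392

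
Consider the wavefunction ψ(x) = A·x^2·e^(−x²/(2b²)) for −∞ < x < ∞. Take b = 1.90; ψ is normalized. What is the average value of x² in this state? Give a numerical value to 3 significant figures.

The expectation value is the |ψ|²-weighted average of x^2: ∫ x^2|ψ|² dx.
The ratio of the moment integral to the normalization integral gives ⟨x²⟩ = 5·b^2/2.
With b = 1.90, ⟨x^2⟩ = 9.025.

⟨x^2⟩ ≈ 9.03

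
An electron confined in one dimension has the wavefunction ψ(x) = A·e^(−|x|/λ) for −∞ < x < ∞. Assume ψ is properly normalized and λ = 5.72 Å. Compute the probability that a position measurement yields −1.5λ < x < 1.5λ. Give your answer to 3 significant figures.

The probability is P = ∫ |ψ|² dx over [−1.5λ, 1.5λ].
The normalization integral ∫|ψ|²dx over the whole domain equals λ·A², and A² cancels in the ratio.
By symmetry take twice the x ≥ 0 contribution in numerator and denominator; the 2's cancel. Let u = x/λ; then A² and the length scale cancel, so P = ∫_{0}^{1.5} e^(-2·u) du ÷ ∫_{0}^{∞} e^(-2·u) du.
With ∫ e^(-2·u) du = -e^(-2·u)/2 + C, the region integral is 1/2 - e^(-3)/2 and the full one is 1/2.
The result is P = 0.9502.

P ≈ 0.950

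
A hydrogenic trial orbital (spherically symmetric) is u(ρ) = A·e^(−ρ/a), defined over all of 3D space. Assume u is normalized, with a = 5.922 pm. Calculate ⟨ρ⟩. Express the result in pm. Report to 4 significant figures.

⟨ρ⟩ ≈ 8.883 pm

By definition ⟨ρ⟩ = ∫ ρ |u(ρ)|² 4πρ² dρ.
Recall ∫₀^∞ ρ^m e^(−ρ/β) dρ = m!·β^(m+1), since the A² factors cancel between numerator and denominator, ⟨ρ⟩ = 3·a/2.
With a = 5.922, ⟨ρ⟩ = 8.8830.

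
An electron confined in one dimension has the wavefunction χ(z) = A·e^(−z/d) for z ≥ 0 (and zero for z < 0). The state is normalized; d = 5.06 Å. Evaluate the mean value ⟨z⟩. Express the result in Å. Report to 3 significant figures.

The expectation value is the |χ|²-weighted average of z: ∫ z|χ|² dz.
Evaluating both integrals, ⟨z⟩ = d/2.
With d = 5.06, ⟨z⟩ = 2.530.

⟨z⟩ ≈ 2.53 Å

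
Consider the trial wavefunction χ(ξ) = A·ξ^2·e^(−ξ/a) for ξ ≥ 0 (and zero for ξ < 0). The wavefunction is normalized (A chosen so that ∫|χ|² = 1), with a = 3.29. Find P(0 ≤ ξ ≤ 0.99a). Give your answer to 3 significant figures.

The probability is P = ∫ |χ|² dξ over [0, 0.99a].
Since A² = 1/(3·a^5/4), this is the region integral divided by the full normalization integral.
In terms of u = ξ/a (A² and the length scale cancel between numerator and denominator), P = [∫_{0}^{0.99} u^4·e^(-2·u) du] / [∫_{0}^{∞} u^4·e^(-2·u) du].
An antiderivative of u^4·e^(-2·u) is -(u^4/2 + u^3 + 3·u^2/2 + 3·u/2 + 3/4)·e^(-2·u); evaluating from 0 to 0.99 gives ≈ 0.038150, while the full integral is 3/4.
Evaluating gives P = 0.05087.

P ≈ 0.0509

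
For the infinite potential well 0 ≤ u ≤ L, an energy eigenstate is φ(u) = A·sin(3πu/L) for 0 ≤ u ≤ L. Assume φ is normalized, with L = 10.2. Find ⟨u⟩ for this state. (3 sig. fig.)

⟨u⟩ = ∫ u |φ|² du over the full domain.
Using sin²θ = (1 − cos 2θ)/2, evaluating both integrals, ⟨u⟩ = L/2.
Putting L = 10.2 gives 5.100.

⟨u⟩ ≈ 5.10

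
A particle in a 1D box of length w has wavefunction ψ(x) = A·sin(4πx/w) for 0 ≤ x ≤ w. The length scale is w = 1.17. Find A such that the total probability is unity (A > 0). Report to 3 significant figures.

A ≈ 1.31

The normalization condition is ∫|ψ|² dx = 1 from 0 to w.
Carrying out the integral gives A² · w/2.
Plugging in w = 1.17 yields A = 1.307.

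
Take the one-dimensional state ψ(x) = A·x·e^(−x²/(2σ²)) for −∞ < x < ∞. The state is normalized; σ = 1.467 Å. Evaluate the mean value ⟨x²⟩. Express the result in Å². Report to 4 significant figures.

⟨x^2⟩ ≈ 3.228 Å^2

⟨x²⟩ = ∫ x^2 |ψ|² dx over the full domain.
With ∫_{−∞}^{∞} x^(2m) e^(−αx²) dx = (2m−1)!!·√π / (2^m α^(m+1/2)), since the A² factors cancel between numerator and denominator, ⟨x²⟩ = 3·σ^2/2.
With σ = 1.467, ⟨x^2⟩ = 3.2281.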